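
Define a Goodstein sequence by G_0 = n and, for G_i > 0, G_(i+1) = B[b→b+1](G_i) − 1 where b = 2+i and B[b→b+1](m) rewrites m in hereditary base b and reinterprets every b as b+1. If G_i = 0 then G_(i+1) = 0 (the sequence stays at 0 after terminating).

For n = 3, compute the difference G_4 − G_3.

-1

G_0=3  [base 2] 2 + 1  →[2↦3]→  3 + 1 = 4  −1 ⇒ G_1=3
G_1=3  [base 3] 3  →[3↦4]→  4 = 4  −1 ⇒ G_2=3
G_2=3  [base 4] 3  →[4↦5]→  3 = 3  −1 ⇒ G_3=2
G_3=2  [base 5] 2  →[5↦6]→  2 = 2  −1 ⇒ G_4=1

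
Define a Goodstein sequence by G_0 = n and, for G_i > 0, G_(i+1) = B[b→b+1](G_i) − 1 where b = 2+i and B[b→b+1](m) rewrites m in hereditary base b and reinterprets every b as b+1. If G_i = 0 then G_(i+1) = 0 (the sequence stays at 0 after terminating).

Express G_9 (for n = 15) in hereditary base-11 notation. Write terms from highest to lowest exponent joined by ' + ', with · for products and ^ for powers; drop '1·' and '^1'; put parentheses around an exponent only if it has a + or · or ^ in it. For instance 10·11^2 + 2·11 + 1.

i=0: 15 = 2^(2 + 1) + 2^2 + 2 + 1 (b=2); 2→3: 3^(3 + 1) + 3^3 + 3 + 1 = 112; 112−1 = 111
i=1: 111 = 3^(3 + 1) + 3^3 + 3 (b=3); 3→4: 4^(4 + 1) + 4^4 + 4 = 1284; 1284−1 = 1283
i=2: 1283 = 4^(4 + 1) + 4^4 + 3 (b=4); 4→5: 5^(5 + 1) + 5^5 + 3 = 18753; 18753−1 = 18752
i=3: 18752 = 5^(5 + 1) + 5^5 + 2 (b=5); 5→6: 6^(6 + 1) + 6^6 + 2 = 326594; 326594−1 = 326593
i=4: 326593 = 6^(6 + 1) + 6^6 + 1 (b=6); 6→7: 7^(7 + 1) + 7^7 + 1 = 6588345; 6588345−1 = 6588344
i=5: 6588344 = 7^(7 + 1) + 7^7 (b=7); 7→8: 8^(8 + 1) + 8^8 = 150994944; 150994944−1 = 150994943
i=6: 150994943 = 8^(8 + 1) + 7·8^7 + 7·8^6 + 7·8^5 + 7·8^4 + 7·8^3 + 7·8^2 + 7·8 + 7 (b=8); 8→9: 9^(9 + 1) + 7·9^7 + 7·9^6 + 7·9^5 + 7·9^4 + 7·9^3 + 7·9^2 + 7·9 + 7 = 3524450281; 3524450281−1 = 3524450280
i=7: 3524450280 = 9^(9 + 1) + 7·9^7 + 7·9^6 + 7·9^5 + 7·9^4 + 7·9^3 + 7·9^2 + 7·9 + 6 (b=9); 9→10: 10^(10 + 1) + 7·10^7 + 7·10^6 + 7·10^5 + 7·10^4 + 7·10^3 + 7·10^2 + 7·10 + 6 = 100077777776; 100077777776−1 = 100077777775
i=8: 100077777775 = 10^(10 + 1) + 7·10^7 + 7·10^6 + 7·10^5 + 7·10^4 + 7·10^3 + 7·10^2 + 7·10 + 5 (b=10); 10→11: 11^(11 + 1) + 7·11^7 + 7·11^6 + 7·11^5 + 7·11^4 + 7·11^3 + 7·11^2 + 7·11 + 5 = 3138578427935; 3138578427935−1 = 3138578427934

11^(11 + 1) + 7·11^7 + 7·11^6 + 7·11^5 + 7·11^4 + 7·11^3 + 7·11^2 + 7·11 + 4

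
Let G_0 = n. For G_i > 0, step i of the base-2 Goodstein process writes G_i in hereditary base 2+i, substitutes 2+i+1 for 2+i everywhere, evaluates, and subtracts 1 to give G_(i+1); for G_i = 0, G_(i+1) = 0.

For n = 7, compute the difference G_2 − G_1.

229

G_0 = 7. HB_2(7) = 2^2 + 2 + 1. Bump = 31. G_1 = 30.
G_1 = 30. HB_3(30) = 3^3 + 3. Bump = 260. G_2 = 259.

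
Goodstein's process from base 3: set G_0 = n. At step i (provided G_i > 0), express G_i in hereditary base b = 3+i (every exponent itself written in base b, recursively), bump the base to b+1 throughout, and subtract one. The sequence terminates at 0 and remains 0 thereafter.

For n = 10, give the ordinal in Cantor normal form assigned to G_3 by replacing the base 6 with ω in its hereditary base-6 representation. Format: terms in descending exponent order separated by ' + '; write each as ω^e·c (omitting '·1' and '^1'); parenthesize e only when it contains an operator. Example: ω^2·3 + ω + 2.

ω·4 + 3

i=0: 10 = 3^2 + 1 (b=3); 3→4: 4^2 + 1 = 17; 17−1 = 16
i=1: 16 = 4^2 (b=4); 4→5: 5^2 = 25; 25−1 = 24
i=2: 24 = 4·5 + 4 (b=5); 5→6: 4·6 + 4 = 28; 28−1 = 27
i=3: 27 = 4·6 + 3 (b=6); 6→7: 4·7 + 3 = 31; 31−1 = 30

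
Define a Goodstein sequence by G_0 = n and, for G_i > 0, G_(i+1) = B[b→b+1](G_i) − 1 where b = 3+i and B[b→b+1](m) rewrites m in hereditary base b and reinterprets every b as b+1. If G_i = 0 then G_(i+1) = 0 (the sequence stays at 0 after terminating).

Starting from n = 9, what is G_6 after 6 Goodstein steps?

24

(0) 9|_3 = 3^2 ↦ 4^2|_4 = 16 ⇒ 15
(1) 15|_4 = 3·4 + 3 ↦ 3·5 + 3|_5 = 18 ⇒ 17
(2) 17|_5 = 3·5 + 2 ↦ 3·6 + 2|_6 = 20 ⇒ 19
(3) 19|_6 = 3·6 + 1 ↦ 3·7 + 1|_7 = 22 ⇒ 21
(4) 21|_7 = 3·7 ↦ 3·8|_8 = 24 ⇒ 23
(5) 23|_8 = 2·8 + 7 ↦ 2·9 + 7|_9 = 25 ⇒ 24
(6) 24|_9 = 2·9 + 6 ↦ 2·10 + 6|_10 = 26 ⇒ 25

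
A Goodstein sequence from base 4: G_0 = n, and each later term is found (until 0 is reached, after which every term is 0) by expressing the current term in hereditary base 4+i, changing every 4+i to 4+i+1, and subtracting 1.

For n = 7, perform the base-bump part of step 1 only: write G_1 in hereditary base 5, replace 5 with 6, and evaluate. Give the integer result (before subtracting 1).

base 4: 7 = 4 + 3; at 5: 5 + 3 = 8; next = 7
base 5: 7 = 5 + 2; at 6: 6 + 2 = 8; next = 7

8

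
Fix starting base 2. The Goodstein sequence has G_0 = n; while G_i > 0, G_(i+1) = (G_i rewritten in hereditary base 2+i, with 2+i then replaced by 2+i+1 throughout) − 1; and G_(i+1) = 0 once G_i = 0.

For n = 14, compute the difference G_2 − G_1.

[0] 14 ≡ 2^(2 + 1) + 2^2 + 2 (base 2). Lift 3: 111. −1: 110.
[1] 110 ≡ 3^(3 + 1) + 3^3 + 2 (base 3). Lift 4: 1282. −1: 1281.

1171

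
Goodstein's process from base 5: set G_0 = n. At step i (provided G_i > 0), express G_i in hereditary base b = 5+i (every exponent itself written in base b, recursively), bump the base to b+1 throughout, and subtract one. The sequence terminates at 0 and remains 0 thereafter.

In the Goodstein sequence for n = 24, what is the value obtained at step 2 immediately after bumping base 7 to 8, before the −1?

34

G_0 = 24. HB_5(24) = 4·5 + 4. Bump = 28. G_1 = 27.
G_1 = 27. HB_6(27) = 4·6 + 3. Bump = 31. G_2 = 30.
G_2 = 30. HB_7(30) = 4·7 + 2. Bump = 34. G_3 = 33.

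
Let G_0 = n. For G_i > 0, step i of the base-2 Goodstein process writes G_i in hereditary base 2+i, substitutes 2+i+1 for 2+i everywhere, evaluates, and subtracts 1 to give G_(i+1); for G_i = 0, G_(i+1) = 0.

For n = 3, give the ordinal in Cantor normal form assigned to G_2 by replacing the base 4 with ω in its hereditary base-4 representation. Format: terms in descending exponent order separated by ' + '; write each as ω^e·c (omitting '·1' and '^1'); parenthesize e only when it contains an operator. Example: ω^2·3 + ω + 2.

(0) 3|_2 = 2 + 1 ↦ 3 + 1|_3 = 4 ⇒ 3
(1) 3|_3 = 3 ↦ 4|_4 = 4 ⇒ 3

3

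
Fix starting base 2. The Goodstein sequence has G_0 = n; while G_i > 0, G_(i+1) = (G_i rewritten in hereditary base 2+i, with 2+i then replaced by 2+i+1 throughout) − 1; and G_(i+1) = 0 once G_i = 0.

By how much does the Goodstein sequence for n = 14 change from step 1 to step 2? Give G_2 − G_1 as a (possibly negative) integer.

i=0: 14 = 2^(2 + 1) + 2^2 + 2 (b=2); 2→3: 3^(3 + 1) + 3^3 + 3 = 111; 111−1 = 110
i=1: 110 = 3^(3 + 1) + 3^3 + 2 (b=3); 3→4: 4^(4 + 1) + 4^4 + 2 = 1282; 1282−1 = 1281

1171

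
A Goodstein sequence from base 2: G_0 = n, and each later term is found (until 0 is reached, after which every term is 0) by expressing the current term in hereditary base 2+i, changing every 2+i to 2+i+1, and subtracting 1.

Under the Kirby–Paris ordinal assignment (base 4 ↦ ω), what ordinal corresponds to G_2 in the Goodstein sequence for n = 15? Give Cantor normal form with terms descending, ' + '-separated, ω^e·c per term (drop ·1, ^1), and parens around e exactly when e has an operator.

ω^(ω + 1) + ω^ω + 3

G_0=15  [base 2] 2^(2 + 1) + 2^2 + 2 + 1  →[2↦3]→  3^(3 + 1) + 3^3 + 3 + 1 = 112  −1 ⇒ G_1=111
G_1=111  [base 3] 3^(3 + 1) + 3^3 + 3  →[3↦4]→  4^(4 + 1) + 4^4 + 4 = 1284  −1 ⇒ G_2=1283
G_2=1283  [base 4] 4^(4 + 1) + 4^4 + 3  →[4↦5]→  5^(5 + 1) + 5^5 + 3 = 18753  −1 ⇒ G_3=18752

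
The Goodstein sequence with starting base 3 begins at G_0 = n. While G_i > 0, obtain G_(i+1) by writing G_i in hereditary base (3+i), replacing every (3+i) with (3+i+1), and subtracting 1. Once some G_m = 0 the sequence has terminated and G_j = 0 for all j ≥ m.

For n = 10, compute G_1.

16

i=0: 10 = 3^2 + 1 (b=3); 3→4: 4^2 + 1 = 17; 17−1 = 16
i=1: 16 = 4^2 (b=4); 4→5: 5^2 = 25; 25−1 = 24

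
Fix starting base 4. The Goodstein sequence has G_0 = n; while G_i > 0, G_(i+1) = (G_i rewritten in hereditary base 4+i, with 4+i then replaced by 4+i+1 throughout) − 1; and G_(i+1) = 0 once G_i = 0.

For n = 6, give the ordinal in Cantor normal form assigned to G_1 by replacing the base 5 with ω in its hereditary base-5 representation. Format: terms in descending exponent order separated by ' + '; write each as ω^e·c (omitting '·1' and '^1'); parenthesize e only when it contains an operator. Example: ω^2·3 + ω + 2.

[0] 6 ≡ 4 + 2 (base 4). Lift 5: 7. −1: 6.
[1] 6 ≡ 5 + 1 (base 5). Lift 6: 7. −1: 6.

ω + 1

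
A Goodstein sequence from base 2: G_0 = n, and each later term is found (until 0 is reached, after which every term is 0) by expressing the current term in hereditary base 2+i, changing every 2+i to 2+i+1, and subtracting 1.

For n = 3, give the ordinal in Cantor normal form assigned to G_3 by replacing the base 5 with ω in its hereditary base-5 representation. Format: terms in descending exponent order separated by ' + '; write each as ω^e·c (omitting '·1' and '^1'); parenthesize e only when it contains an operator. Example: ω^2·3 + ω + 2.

G_0=3  [base 2] 2 + 1  →[2↦3]→  3 + 1 = 4  −1 ⇒ G_1=3
G_1=3  [base 3] 3  →[3↦4]→  4 = 4  −1 ⇒ G_2=3
G_2=3  [base 4] 3  →[4↦5]→  3 = 3  −1 ⇒ G_3=2
G_3=2  [base 5] 2  →[5↦6]→  2 = 2  −1 ⇒ G_4=1

2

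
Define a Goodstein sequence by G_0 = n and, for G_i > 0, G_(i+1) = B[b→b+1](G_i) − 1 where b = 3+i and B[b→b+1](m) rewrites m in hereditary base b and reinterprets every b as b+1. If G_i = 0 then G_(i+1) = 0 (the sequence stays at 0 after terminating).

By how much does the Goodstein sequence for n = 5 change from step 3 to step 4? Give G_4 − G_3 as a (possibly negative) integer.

base 3: 5 = 3 + 2; at 4: 4 + 2 = 6; next = 5
base 4: 5 = 4 + 1; at 5: 5 + 1 = 6; next = 5
base 5: 5 = 5; at 6: 6 = 6; next = 5
base 6: 5 = 5; at 7: 5 = 5; next = 4

-1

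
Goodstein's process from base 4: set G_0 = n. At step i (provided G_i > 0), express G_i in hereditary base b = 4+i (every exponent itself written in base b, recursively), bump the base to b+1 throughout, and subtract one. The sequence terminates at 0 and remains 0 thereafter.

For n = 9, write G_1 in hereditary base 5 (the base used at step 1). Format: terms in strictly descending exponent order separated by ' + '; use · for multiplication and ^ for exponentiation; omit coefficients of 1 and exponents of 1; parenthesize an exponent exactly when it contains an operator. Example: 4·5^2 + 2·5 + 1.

9 —HB4→ 2·4 + 1 —bump→ 2·5 + 1 = 11 —(−1)→ 10
10 —HB5→ 2·5 —bump→ 2·6 = 12 —(−1)→ 11

2·5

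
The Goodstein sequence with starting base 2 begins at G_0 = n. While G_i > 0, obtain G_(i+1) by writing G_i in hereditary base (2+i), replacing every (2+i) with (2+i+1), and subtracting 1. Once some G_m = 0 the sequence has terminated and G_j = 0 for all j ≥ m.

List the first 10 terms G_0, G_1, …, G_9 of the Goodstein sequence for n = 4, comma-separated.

G_0=4  [base 2] 2^2  →[2↦3]→  3^3 = 27  −1 ⇒ G_1=26
G_1=26  [base 3] 2·3^2 + 2·3 + 2  →[3↦4]→  2·4^2 + 2·4 + 2 = 42  −1 ⇒ G_2=41
G_2=41  [base 4] 2·4^2 + 2·4 + 1  →[4↦5]→  2·5^2 + 2·5 + 1 = 61  −1 ⇒ G_3=60
G_3=60  [base 5] 2·5^2 + 2·5  →[5↦6]→  2·6^2 + 2·6 = 84  −1 ⇒ G_4=83
G_4=83  [base 6] 2·6^2 + 6 + 5  →[6↦7]→  2·7^2 + 7 + 5 = 110  −1 ⇒ G_5=109
G_5=109  [base 7] 2·7^2 + 7 + 4  →[7↦8]→  2·8^2 + 8 + 4 = 140  −1 ⇒ G_6=139
G_6=139  [base 8] 2·8^2 + 8 + 3  →[8↦9]→  2·9^2 + 9 + 3 = 174  −1 ⇒ G_7=173
G_7=173  [base 9] 2·9^2 + 9 + 2  →[9↦10]→  2·10^2 + 10 + 2 = 212  −1 ⇒ G_8=211
G_8=211  [base 10] 2·10^2 + 10 + 1  →[10↦11]→  2·11^2 + 11 + 1 = 254  −1 ⇒ G_9=253

4, 26, 41, 60, 83, 109, 139, 173, 211, 253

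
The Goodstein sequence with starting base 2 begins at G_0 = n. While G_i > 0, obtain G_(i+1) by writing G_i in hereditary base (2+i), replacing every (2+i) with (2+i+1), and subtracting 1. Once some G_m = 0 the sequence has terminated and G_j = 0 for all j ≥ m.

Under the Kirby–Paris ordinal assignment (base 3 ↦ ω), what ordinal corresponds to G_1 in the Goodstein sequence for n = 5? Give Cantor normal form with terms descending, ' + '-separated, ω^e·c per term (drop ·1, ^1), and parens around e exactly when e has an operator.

ω^ω

[0] 5 ≡ 2^2 + 1 (base 2). Lift 3: 28. −1: 27.
[1] 27 ≡ 3^3 (base 3). Lift 4: 256. −1: 255.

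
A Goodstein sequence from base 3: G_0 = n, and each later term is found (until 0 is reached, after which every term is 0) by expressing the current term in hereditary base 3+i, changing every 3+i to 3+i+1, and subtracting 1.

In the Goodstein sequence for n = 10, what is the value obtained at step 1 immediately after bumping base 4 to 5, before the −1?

G_0=10  [base 3] 3^2 + 1  →[3↦4]→  4^2 + 1 = 17  −1 ⇒ G_1=16
G_1=16  [base 4] 4^2  →[4↦5]→  5^2 = 25  −1 ⇒ G_2=24

25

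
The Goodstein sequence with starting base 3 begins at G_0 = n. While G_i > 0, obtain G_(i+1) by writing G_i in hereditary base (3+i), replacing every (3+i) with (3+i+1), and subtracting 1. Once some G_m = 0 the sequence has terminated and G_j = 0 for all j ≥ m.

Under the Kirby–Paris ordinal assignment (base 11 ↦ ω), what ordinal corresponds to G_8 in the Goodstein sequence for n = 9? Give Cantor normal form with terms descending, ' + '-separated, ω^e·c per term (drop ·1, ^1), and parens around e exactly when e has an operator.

ω·2 + 4

base 3: 9 = 3^2; at 4: 4^2 = 16; next = 15
base 4: 15 = 3·4 + 3; at 5: 3·5 + 3 = 18; next = 17
base 5: 17 = 3·5 + 2; at 6: 3·6 + 2 = 20; next = 19
base 6: 19 = 3·6 + 1; at 7: 3·7 + 1 = 22; next = 21
base 7: 21 = 3·7; at 8: 3·8 = 24; next = 23
base 8: 23 = 2·8 + 7; at 9: 2·9 + 7 = 25; next = 24
base 9: 24 = 2·9 + 6; at 10: 2·10 + 6 = 26; next = 25
base 10: 25 = 2·10 + 5; at 11: 2·11 + 5 = 27; next = 26
base 11: 26 = 2·11 + 4; at 12: 2·12 + 4 = 28; next = 27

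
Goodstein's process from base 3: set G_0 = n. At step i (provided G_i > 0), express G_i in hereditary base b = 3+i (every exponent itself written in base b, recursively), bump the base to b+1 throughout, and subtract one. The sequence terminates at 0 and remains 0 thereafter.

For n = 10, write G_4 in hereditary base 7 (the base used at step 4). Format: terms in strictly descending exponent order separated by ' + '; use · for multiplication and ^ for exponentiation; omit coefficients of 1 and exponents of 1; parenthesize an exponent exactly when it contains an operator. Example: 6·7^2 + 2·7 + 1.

4·7 + 2

step 0: 10 = 3^2 + 1; sub 4 for 3: 4^2 + 1; = 17; G_1 = 17−1 = 16
step 1: 16 = 4^2; sub 5 for 4: 5^2; = 25; G_2 = 25−1 = 24
step 2: 24 = 4·5 + 4; sub 6 for 5: 4·6 + 4; = 28; G_3 = 28−1 = 27
step 3: 27 = 4·6 + 3; sub 7 for 6: 4·7 + 3; = 31; G_4 = 31−1 = 30
step 4: 30 = 4·7 + 2; sub 8 for 7: 4·8 + 2; = 34; G_5 = 34−1 = 33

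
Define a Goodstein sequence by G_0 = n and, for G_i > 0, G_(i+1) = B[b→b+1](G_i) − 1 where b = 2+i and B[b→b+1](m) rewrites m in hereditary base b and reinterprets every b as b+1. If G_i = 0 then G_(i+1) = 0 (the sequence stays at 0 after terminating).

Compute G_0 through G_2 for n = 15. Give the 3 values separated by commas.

(0) 15|_2 = 2^(2 + 1) + 2^2 + 2 + 1 ↦ 3^(3 + 1) + 3^3 + 3 + 1|_3 = 112 ⇒ 111
(1) 111|_3 = 3^(3 + 1) + 3^3 + 3 ↦ 4^(4 + 1) + 4^4 + 4|_4 = 1284 ⇒ 1283

15, 111, 1283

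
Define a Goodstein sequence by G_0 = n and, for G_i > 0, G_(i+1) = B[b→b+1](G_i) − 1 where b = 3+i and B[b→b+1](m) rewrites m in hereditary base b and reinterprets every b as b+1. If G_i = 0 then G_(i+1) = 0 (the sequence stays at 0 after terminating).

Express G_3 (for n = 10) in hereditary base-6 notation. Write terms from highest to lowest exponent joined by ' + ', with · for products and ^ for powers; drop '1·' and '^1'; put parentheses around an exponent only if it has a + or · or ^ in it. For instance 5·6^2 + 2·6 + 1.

G_0=10  [base 3] 3^2 + 1  →[3↦4]→  4^2 + 1 = 17  −1 ⇒ G_1=16
G_1=16  [base 4] 4^2  →[4↦5]→  5^2 = 25  −1 ⇒ G_2=24
G_2=24  [base 5] 4·5 + 4  →[5↦6]→  4·6 + 4 = 28  −1 ⇒ G_3=27
G_3=27  [base 6] 4·6 + 3  →[6↦7]→  4·7 + 3 = 31  −1 ⇒ G_4=30

4·6 + 3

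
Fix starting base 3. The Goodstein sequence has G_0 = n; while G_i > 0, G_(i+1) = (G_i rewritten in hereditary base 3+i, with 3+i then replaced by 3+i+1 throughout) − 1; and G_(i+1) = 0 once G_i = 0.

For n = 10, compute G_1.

16

step 0: 10 = 3^2 + 1; sub 4 for 3: 4^2 + 1; = 17; G_1 = 17−1 = 16
step 1: 16 = 4^2; sub 5 for 4: 5^2; = 25; G_2 = 25−1 = 24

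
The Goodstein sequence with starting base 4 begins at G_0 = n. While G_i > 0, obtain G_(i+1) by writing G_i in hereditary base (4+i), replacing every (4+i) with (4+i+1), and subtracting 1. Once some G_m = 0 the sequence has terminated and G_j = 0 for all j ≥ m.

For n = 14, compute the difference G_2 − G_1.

[0] 14 ≡ 3·4 + 2 (base 4). Lift 5: 17. −1: 16.
[1] 16 ≡ 3·5 + 1 (base 5). Lift 6: 19. −1: 18.

2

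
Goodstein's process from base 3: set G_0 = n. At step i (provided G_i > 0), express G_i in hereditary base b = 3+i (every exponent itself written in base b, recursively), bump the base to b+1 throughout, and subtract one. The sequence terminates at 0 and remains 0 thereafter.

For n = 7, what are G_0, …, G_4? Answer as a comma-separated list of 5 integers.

7, 8, 9, 9, 9

[0] 7 ≡ 2·3 + 1 (base 3). Lift 4: 9. −1: 8.
[1] 8 ≡ 2·4 (base 4). Lift 5: 10. −1: 9.
[2] 9 ≡ 5 + 4 (base 5). Lift 6: 10. −1: 9.
[3] 9 ≡ 6 + 3 (base 6). Lift 7: 10. −1: 9.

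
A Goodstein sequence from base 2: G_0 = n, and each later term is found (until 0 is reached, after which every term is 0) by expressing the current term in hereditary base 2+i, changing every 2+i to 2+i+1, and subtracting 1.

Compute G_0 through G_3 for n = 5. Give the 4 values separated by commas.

[0] 5 ≡ 2^2 + 1 (base 2). Lift 3: 28. −1: 27.
[1] 27 ≡ 3^3 (base 3). Lift 4: 256. −1: 255.
[2] 255 ≡ 3·4^3 + 3·4^2 + 3·4 + 3 (base 4). Lift 5: 468. −1: 467.

5, 27, 255, 467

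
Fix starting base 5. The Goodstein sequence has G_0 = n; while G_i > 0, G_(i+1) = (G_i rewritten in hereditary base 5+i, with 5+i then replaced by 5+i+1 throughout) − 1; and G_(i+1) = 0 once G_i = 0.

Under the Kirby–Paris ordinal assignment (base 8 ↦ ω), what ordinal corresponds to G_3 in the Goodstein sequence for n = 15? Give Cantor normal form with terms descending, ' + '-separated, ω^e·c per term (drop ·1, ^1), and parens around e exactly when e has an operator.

ω·2 + 3

base 5: 15 = 3·5; at 6: 3·6 = 18; next = 17
base 6: 17 = 2·6 + 5; at 7: 2·7 + 5 = 19; next = 18
base 7: 18 = 2·7 + 4; at 8: 2·8 + 4 = 20; next = 19
base 8: 19 = 2·8 + 3; at 9: 2·9 + 3 = 21; next = 20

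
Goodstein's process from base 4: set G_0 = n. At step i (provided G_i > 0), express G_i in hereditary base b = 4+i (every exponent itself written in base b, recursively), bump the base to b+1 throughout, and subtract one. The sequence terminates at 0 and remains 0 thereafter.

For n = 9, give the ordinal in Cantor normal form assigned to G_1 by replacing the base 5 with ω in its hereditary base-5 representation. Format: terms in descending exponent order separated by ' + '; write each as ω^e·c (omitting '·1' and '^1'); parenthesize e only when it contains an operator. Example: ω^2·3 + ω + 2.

(0) 9|_4 = 2·4 + 1 ↦ 2·5 + 1|_5 = 11 ⇒ 10
(1) 10|_5 = 2·5 ↦ 2·6|_6 = 12 ⇒ 11

ω·2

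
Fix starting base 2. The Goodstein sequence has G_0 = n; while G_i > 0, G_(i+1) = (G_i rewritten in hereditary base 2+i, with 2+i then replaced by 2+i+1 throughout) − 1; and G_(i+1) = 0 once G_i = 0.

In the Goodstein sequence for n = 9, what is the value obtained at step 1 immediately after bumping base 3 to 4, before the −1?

9 —HB2→ 2^(2 + 1) + 1 —bump→ 3^(3 + 1) + 1 = 82 —(−1)→ 81
81 —HB3→ 3^(3 + 1) —bump→ 4^(4 + 1) = 1024 —(−1)→ 1023

1024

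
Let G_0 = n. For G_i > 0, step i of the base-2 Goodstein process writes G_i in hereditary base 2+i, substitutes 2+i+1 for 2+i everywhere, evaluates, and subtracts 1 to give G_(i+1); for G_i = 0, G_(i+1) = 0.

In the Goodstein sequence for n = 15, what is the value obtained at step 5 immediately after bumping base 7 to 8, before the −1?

step 0: 15 = 2^(2 + 1) + 2^2 + 2 + 1; sub 3 for 2: 3^(3 + 1) + 3^3 + 3 + 1; = 112; G_1 = 112−1 = 111
step 1: 111 = 3^(3 + 1) + 3^3 + 3; sub 4 for 3: 4^(4 + 1) + 4^4 + 4; = 1284; G_2 = 1284−1 = 1283
step 2: 1283 = 4^(4 + 1) + 4^4 + 3; sub 5 for 4: 5^(5 + 1) + 5^5 + 3; = 18753; G_3 = 18753−1 = 18752
step 3: 18752 = 5^(5 + 1) + 5^5 + 2; sub 6 for 5: 6^(6 + 1) + 6^6 + 2; = 326594; G_4 = 326594−1 = 326593
step 4: 326593 = 6^(6 + 1) + 6^6 + 1; sub 7 for 6: 7^(7 + 1) + 7^7 + 1; = 6588345; G_5 = 6588345−1 = 6588344

150994944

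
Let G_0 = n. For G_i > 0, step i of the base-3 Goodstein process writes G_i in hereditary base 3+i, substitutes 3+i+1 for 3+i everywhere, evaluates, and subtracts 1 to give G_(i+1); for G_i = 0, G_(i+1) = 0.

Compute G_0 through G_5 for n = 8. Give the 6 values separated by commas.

base 3: 8 = 2·3 + 2; at 4: 2·4 + 2 = 10; next = 9
base 4: 9 = 2·4 + 1; at 5: 2·5 + 1 = 11; next = 10
base 5: 10 = 2·5; at 6: 2·6 = 12; next = 11
base 6: 11 = 6 + 5; at 7: 7 + 5 = 12; next = 11
base 7: 11 = 7 + 4; at 8: 8 + 4 = 12; next = 11

8, 9, 10, 11, 11, 11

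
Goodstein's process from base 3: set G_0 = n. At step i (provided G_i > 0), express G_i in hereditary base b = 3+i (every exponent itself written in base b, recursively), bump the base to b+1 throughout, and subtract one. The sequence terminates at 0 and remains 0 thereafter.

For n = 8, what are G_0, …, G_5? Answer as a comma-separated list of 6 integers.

8, 9, 10, 11, 11, 11

G_0=8  [base 3] 2·3 + 2  →[3↦4]→  2·4 + 2 = 10  −1 ⇒ G_1=9
G_1=9  [base 4] 2·4 + 1  →[4↦5]→  2·5 + 1 = 11  −1 ⇒ G_2=10
G_2=10  [base 5] 2·5  →[5↦6]→  2·6 = 12  −1 ⇒ G_3=11
G_3=11  [base 6] 6 + 5  →[6↦7]→  7 + 5 = 12  −1 ⇒ G_4=11
G_4=11  [base 7] 7 + 4  →[7↦8]→  8 + 4 = 12  −1 ⇒ G_5=11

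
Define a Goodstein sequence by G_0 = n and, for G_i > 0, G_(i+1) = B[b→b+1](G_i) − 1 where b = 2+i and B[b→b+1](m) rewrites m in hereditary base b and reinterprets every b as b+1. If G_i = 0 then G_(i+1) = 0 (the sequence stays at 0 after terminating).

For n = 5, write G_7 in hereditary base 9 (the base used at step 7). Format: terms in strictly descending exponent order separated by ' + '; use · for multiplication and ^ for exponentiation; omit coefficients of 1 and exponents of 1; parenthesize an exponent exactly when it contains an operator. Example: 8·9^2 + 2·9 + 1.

3·9^3 + 3·9^2 + 2·9 + 6

[0] 5 ≡ 2^2 + 1 (base 2). Lift 3: 28. −1: 27.
[1] 27 ≡ 3^3 (base 3). Lift 4: 256. −1: 255.
[2] 255 ≡ 3·4^3 + 3·4^2 + 3·4 + 3 (base 4). Lift 5: 468. −1: 467.
[3] 467 ≡ 3·5^3 + 3·5^2 + 3·5 + 2 (base 5). Lift 6: 776. −1: 775.
[4] 775 ≡ 3·6^3 + 3·6^2 + 3·6 + 1 (base 6). Lift 7: 1198. −1: 1197.
[5] 1197 ≡ 3·7^3 + 3·7^2 + 3·7 (base 7). Lift 8: 1752. −1: 1751.
[6] 1751 ≡ 3·8^3 + 3·8^2 + 2·8 + 7 (base 8). Lift 9: 2455. −1: 2454.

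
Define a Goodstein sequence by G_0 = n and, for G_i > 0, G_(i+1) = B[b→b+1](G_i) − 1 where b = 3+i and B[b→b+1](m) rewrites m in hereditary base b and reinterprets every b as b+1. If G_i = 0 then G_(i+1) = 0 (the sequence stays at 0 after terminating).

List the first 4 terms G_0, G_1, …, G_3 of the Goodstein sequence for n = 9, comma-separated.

9, 15, 17, 19

G_0 = 9. HB_3(9) = 3^2. Bump = 16. G_1 = 15.
G_1 = 15. HB_4(15) = 3·4 + 3. Bump = 18. G_2 = 17.
G_2 = 17. HB_5(17) = 3·5 + 2. Bump = 20. G_3 = 19.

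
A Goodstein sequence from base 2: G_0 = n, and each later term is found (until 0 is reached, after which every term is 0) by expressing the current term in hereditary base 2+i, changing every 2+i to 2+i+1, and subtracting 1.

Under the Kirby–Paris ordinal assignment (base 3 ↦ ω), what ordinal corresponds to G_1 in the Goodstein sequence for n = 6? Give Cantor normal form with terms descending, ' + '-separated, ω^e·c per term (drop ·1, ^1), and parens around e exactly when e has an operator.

6 —HB2→ 2^2 + 2 —bump→ 3^3 + 3 = 30 —(−1)→ 29
29 —HB3→ 3^3 + 2 —bump→ 4^4 + 2 = 258 —(−1)→ 257

ω^ω + 2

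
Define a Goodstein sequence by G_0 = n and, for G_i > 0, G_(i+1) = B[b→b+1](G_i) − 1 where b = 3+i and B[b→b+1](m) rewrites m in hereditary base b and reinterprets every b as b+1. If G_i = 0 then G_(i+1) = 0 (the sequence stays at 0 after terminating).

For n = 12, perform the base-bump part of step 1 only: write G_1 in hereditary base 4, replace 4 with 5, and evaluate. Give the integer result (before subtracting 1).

28

G_0=12  [base 3] 3^2 + 3  →[3↦4]→  4^2 + 4 = 20  −1 ⇒ G_1=19
G_1=19  [base 4] 4^2 + 3  →[4↦5]→  5^2 + 3 = 28  −1 ⇒ G_2=27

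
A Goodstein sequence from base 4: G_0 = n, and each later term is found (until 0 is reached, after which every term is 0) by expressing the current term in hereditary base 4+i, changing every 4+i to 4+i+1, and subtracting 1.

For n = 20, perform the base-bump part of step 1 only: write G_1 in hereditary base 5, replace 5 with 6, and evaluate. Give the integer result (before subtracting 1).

G_0 = 20. HB_4(20) = 4^2 + 4. Bump = 30. G_1 = 29.
G_1 = 29. HB_5(29) = 5^2 + 4. Bump = 40. G_2 = 39.

40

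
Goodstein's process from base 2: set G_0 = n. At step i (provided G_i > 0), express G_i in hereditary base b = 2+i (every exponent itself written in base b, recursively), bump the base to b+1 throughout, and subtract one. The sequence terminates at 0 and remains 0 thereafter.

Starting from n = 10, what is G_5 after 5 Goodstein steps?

4215754

(0) 10|_2 = 2^(2 + 1) + 2 ↦ 3^(3 + 1) + 3|_3 = 84 ⇒ 83
(1) 83|_3 = 3^(3 + 1) + 2 ↦ 4^(4 + 1) + 2|_4 = 1026 ⇒ 1025
(2) 1025|_4 = 4^(4 + 1) + 1 ↦ 5^(5 + 1) + 1|_5 = 15626 ⇒ 15625
(3) 15625|_5 = 5^(5 + 1) ↦ 6^(6 + 1)|_6 = 279936 ⇒ 279935
(4) 279935|_6 = 5·6^6 + 5·6^5 + 5·6^4 + 5·6^3 + 5·6^2 + 5·6 + 5 ↦ 5·7^7 + 5·7^5 + 5·7^4 + 5·7^3 + 5·7^2 + 5·7 + 5|_7 = 4215755 ⇒ 4215754
(5) 4215754|_7 = 5·7^7 + 5·7^5 + 5·7^4 + 5·7^3 + 5·7^2 + 5·7 + 4 ↦ 5·8^8 + 5·8^5 + 5·8^4 + 5·8^3 + 5·8^2 + 5·8 + 4|_8 = 84073324 ⇒ 84073323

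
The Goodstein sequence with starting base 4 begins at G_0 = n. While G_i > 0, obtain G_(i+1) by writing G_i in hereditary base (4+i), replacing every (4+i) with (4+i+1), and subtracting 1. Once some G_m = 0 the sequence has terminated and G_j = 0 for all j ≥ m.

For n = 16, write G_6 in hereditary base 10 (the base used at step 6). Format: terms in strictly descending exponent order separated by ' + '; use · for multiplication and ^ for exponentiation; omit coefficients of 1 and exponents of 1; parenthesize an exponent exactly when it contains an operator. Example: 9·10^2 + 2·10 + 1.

3·10 + 9

step 0: 16 = 4^2; sub 5 for 4: 5^2; = 25; G_1 = 25−1 = 24
step 1: 24 = 4·5 + 4; sub 6 for 5: 4·6 + 4; = 28; G_2 = 28−1 = 27
step 2: 27 = 4·6 + 3; sub 7 for 6: 4·7 + 3; = 31; G_3 = 31−1 = 30
step 3: 30 = 4·7 + 2; sub 8 for 7: 4·8 + 2; = 34; G_4 = 34−1 = 33
step 4: 33 = 4·8 + 1; sub 9 for 8: 4·9 + 1; = 37; G_5 = 37−1 = 36
step 5: 36 = 4·9; sub 10 for 9: 4·10; = 40; G_6 = 40−1 = 39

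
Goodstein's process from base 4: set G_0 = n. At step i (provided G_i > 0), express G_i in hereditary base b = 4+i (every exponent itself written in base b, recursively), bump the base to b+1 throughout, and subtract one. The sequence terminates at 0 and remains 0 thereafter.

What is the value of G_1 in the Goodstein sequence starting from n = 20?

29

20 —HB4→ 4^2 + 4 —bump→ 5^2 + 5 = 30 —(−1)→ 29
29 —HB5→ 5^2 + 4 —bump→ 6^2 + 4 = 40 —(−1)→ 39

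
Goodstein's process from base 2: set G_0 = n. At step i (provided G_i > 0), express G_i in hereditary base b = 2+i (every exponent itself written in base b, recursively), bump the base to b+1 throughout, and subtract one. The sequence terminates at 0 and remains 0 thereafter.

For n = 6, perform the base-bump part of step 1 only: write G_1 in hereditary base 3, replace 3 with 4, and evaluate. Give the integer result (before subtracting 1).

base 2: 6 = 2^2 + 2; at 3: 3^3 + 3 = 30; next = 29
base 3: 29 = 3^3 + 2; at 4: 4^4 + 2 = 258; next = 257

258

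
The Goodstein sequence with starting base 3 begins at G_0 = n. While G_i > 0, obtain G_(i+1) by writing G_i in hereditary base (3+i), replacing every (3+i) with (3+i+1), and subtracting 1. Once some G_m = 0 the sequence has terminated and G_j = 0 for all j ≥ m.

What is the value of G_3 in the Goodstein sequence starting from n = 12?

step 0: 12 = 3^2 + 3; sub 4 for 3: 4^2 + 4; = 20; G_1 = 20−1 = 19
step 1: 19 = 4^2 + 3; sub 5 for 4: 5^2 + 3; = 28; G_2 = 28−1 = 27
step 2: 27 = 5^2 + 2; sub 6 for 5: 6^2 + 2; = 38; G_3 = 38−1 = 37
step 3: 37 = 6^2 + 1; sub 7 for 6: 7^2 + 1; = 50; G_4 = 50−1 = 49

37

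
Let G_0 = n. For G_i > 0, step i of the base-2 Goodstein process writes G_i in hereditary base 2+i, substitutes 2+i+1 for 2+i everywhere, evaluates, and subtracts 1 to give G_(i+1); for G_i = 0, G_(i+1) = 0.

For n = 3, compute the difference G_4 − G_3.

(0) 3|_2 = 2 + 1 ↦ 3 + 1|_3 = 4 ⇒ 3
(1) 3|_3 = 3 ↦ 4|_4 = 4 ⇒ 3
(2) 3|_4 = 3 ↦ 3|_5 = 3 ⇒ 2
(3) 2|_5 = 2 ↦ 2|_6 = 2 ⇒ 1

-1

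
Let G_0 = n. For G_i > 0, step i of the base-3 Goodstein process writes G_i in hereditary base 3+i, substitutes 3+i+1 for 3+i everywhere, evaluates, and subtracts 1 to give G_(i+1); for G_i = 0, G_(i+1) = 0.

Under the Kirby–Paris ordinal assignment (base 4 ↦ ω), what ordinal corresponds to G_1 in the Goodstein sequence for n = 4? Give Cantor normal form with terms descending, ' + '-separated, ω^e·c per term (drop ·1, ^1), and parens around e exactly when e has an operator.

ω

G_0=4  [base 3] 3 + 1  →[3↦4]→  4 + 1 = 5  −1 ⇒ G_1=4
G_1=4  [base 4] 4  →[4↦5]→  5 = 5  −1 ⇒ G_2=4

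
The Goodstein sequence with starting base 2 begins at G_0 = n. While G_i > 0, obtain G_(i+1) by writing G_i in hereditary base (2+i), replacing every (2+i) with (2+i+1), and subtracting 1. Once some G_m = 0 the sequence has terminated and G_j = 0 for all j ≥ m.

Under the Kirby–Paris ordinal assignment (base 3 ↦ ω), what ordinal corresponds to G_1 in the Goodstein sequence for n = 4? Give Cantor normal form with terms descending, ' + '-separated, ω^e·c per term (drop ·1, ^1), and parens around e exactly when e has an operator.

base 2: 4 = 2^2; at 3: 3^3 = 27; next = 26
base 3: 26 = 2·3^2 + 2·3 + 2; at 4: 2·4^2 + 2·4 + 2 = 42; next = 41

ω^2·2 + ω·2 + 2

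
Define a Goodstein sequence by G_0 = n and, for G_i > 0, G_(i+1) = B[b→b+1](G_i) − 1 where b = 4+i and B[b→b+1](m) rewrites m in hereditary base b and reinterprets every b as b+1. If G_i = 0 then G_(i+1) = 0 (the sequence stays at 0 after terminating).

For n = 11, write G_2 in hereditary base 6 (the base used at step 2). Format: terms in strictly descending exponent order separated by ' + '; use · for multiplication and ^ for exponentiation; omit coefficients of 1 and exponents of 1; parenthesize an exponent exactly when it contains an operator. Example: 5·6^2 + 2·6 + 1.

i=0: 11 = 2·4 + 3 (b=4); 4→5: 2·5 + 3 = 13; 13−1 = 12
i=1: 12 = 2·5 + 2 (b=5); 5→6: 2·6 + 2 = 14; 14−1 = 13
i=2: 13 = 2·6 + 1 (b=6); 6→7: 2·7 + 1 = 15; 15−1 = 14

2·6 + 1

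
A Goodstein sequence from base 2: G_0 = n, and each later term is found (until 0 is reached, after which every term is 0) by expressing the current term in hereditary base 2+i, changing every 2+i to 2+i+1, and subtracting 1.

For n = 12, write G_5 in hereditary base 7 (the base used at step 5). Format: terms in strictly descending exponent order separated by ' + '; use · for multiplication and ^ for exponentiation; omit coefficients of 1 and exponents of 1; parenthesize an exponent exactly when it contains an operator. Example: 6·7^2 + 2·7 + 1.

(0) 12|_2 = 2^(2 + 1) + 2^2 ↦ 3^(3 + 1) + 3^3|_3 = 108 ⇒ 107
(1) 107|_3 = 3^(3 + 1) + 2·3^2 + 2·3 + 2 ↦ 4^(4 + 1) + 2·4^2 + 2·4 + 2|_4 = 1066 ⇒ 1065
(2) 1065|_4 = 4^(4 + 1) + 2·4^2 + 2·4 + 1 ↦ 5^(5 + 1) + 2·5^2 + 2·5 + 1|_5 = 15686 ⇒ 15685
(3) 15685|_5 = 5^(5 + 1) + 2·5^2 + 2·5 ↦ 6^(6 + 1) + 2·6^2 + 2·6|_6 = 280020 ⇒ 280019
(4) 280019|_6 = 6^(6 + 1) + 2·6^2 + 6 + 5 ↦ 7^(7 + 1) + 2·7^2 + 7 + 5|_7 = 5764911 ⇒ 5764910

7^(7 + 1) + 2·7^2 + 7 + 4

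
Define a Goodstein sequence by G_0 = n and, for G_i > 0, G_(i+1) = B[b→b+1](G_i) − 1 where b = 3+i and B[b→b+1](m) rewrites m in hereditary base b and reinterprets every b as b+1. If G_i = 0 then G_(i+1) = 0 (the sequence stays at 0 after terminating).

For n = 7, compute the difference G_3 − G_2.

[0] 7 ≡ 2·3 + 1 (base 3). Lift 4: 9. −1: 8.
[1] 8 ≡ 2·4 (base 4). Lift 5: 10. −1: 9.
[2] 9 ≡ 5 + 4 (base 5). Lift 6: 10. −1: 9.

0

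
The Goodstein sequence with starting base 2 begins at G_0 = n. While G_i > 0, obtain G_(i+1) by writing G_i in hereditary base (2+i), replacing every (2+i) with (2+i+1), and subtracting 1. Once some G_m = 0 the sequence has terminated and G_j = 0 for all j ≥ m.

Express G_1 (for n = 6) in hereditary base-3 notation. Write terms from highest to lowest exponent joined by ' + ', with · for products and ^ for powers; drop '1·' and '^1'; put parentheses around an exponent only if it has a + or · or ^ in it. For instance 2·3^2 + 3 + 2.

3^3 + 2

i=0: 6 = 2^2 + 2 (b=2); 2→3: 3^3 + 3 = 30; 30−1 = 29
i=1: 29 = 3^3 + 2 (b=3); 3→4: 4^4 + 2 = 258; 258−1 = 257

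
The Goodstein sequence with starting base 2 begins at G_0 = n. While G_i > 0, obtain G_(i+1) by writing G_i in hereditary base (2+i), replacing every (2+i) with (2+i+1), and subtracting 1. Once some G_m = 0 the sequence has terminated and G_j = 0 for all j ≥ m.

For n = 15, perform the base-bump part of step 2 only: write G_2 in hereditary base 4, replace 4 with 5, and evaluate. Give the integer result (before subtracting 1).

i=0: 15 = 2^(2 + 1) + 2^2 + 2 + 1 (b=2); 2→3: 3^(3 + 1) + 3^3 + 3 + 1 = 112; 112−1 = 111
i=1: 111 = 3^(3 + 1) + 3^3 + 3 (b=3); 3→4: 4^(4 + 1) + 4^4 + 4 = 1284; 1284−1 = 1283
i=2: 1283 = 4^(4 + 1) + 4^4 + 3 (b=4); 4→5: 5^(5 + 1) + 5^5 + 3 = 18753; 18753−1 = 18752

18753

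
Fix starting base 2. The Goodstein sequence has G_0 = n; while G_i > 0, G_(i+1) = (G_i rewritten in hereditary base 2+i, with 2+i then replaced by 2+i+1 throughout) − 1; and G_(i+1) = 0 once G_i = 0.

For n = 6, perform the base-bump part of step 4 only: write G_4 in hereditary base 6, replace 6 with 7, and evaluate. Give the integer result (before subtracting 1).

98040

i=0: 6 = 2^2 + 2 (b=2); 2→3: 3^3 + 3 = 30; 30−1 = 29
i=1: 29 = 3^3 + 2 (b=3); 3→4: 4^4 + 2 = 258; 258−1 = 257
i=2: 257 = 4^4 + 1 (b=4); 4→5: 5^5 + 1 = 3126; 3126−1 = 3125
i=3: 3125 = 5^5 (b=5); 5→6: 6^6 = 46656; 46656−1 = 46655
i=4: 46655 = 5·6^5 + 5·6^4 + 5·6^3 + 5·6^2 + 5·6 + 5 (b=6); 6→7: 5·7^5 + 5·7^4 + 5·7^3 + 5·7^2 + 5·7 + 5 = 98040; 98040−1 = 98039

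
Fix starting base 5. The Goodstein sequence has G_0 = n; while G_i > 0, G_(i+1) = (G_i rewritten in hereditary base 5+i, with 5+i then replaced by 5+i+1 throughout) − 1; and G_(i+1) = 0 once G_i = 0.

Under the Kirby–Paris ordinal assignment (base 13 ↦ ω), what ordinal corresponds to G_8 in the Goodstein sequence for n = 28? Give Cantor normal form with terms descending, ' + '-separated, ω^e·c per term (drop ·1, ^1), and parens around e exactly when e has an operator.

G_0=28  [base 5] 5^2 + 3  →[5↦6]→  6^2 + 3 = 39  −1 ⇒ G_1=38
G_1=38  [base 6] 6^2 + 2  →[6↦7]→  7^2 + 2 = 51  −1 ⇒ G_2=50
G_2=50  [base 7] 7^2 + 1  →[7↦8]→  8^2 + 1 = 65  −1 ⇒ G_3=64
G_3=64  [base 8] 8^2  →[8↦9]→  9^2 = 81  −1 ⇒ G_4=80
G_4=80  [base 9] 8·9 + 8  →[9↦10]→  8·10 + 8 = 88  −1 ⇒ G_5=87
G_5=87  [base 10] 8·10 + 7  →[10↦11]→  8·11 + 7 = 95  −1 ⇒ G_6=94
G_6=94  [base 11] 8·11 + 6  →[11↦12]→  8·12 + 6 = 102  −1 ⇒ G_7=101
G_7=101  [base 12] 8·12 + 5  →[12↦13]→  8·13 + 5 = 109  −1 ⇒ G_8=108

ω·8 + 4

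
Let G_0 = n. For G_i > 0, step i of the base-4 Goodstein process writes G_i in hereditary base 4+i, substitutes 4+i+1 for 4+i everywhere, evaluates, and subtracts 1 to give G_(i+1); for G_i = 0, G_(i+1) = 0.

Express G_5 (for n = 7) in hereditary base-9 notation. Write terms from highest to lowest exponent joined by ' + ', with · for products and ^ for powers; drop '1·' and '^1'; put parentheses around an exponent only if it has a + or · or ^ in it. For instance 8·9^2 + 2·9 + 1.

7 —HB4→ 4 + 3 —bump→ 5 + 3 = 8 —(−1)→ 7
7 —HB5→ 5 + 2 —bump→ 6 + 2 = 8 —(−1)→ 7
7 —HB6→ 6 + 1 —bump→ 7 + 1 = 8 —(−1)→ 7
7 —HB7→ 7 —bump→ 8 = 8 —(−1)→ 7
7 —HB8→ 7 —bump→ 7 = 7 —(−1)→ 6

6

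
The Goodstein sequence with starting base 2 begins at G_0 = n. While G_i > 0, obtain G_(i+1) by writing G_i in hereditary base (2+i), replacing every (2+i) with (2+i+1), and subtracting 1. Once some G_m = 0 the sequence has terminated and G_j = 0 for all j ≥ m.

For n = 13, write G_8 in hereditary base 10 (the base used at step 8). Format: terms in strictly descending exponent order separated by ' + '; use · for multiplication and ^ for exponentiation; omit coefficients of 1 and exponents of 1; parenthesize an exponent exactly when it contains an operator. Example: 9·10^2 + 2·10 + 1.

G_0=13  [base 2] 2^(2 + 1) + 2^2 + 1  →[2↦3]→  3^(3 + 1) + 3^3 + 1 = 109  −1 ⇒ G_1=108
G_1=108  [base 3] 3^(3 + 1) + 3^3  →[3↦4]→  4^(4 + 1) + 4^4 = 1280  −1 ⇒ G_2=1279
G_2=1279  [base 4] 4^(4 + 1) + 3·4^3 + 3·4^2 + 3·4 + 3  →[4↦5]→  5^(5 + 1) + 3·5^3 + 3·5^2 + 3·5 + 3 = 16093  −1 ⇒ G_3=16092
G_3=16092  [base 5] 5^(5 + 1) + 3·5^3 + 3·5^2 + 3·5 + 2  →[5↦6]→  6^(6 + 1) + 3·6^3 + 3·6^2 + 3·6 + 2 = 280712  −1 ⇒ G_4=280711
G_4=280711  [base 6] 6^(6 + 1) + 3·6^3 + 3·6^2 + 3·6 + 1  →[6↦7]→  7^(7 + 1) + 3·7^3 + 3·7^2 + 3·7 + 1 = 5765999  −1 ⇒ G_5=5765998
G_5=5765998  [base 7] 7^(7 + 1) + 3·7^3 + 3·7^2 + 3·7  →[7↦8]→  8^(8 + 1) + 3·8^3 + 3·8^2 + 3·8 = 134219480  −1 ⇒ G_6=134219479
G_6=134219479  [base 8] 8^(8 + 1) + 3·8^3 + 3·8^2 + 2·8 + 7  →[8↦9]→  9^(9 + 1) + 3·9^3 + 3·9^2 + 2·9 + 7 = 3486786856  −1 ⇒ G_7=3486786855
G_7=3486786855  [base 9] 9^(9 + 1) + 3·9^3 + 3·9^2 + 2·9 + 6  →[9↦10]→  10^(10 + 1) + 3·10^3 + 3·10^2 + 2·10 + 6 = 100000003326  −1 ⇒ G_8=100000003325
G_8=100000003325  [base 10] 10^(10 + 1) + 3·10^3 + 3·10^2 + 2·10 + 5  →[10↦11]→  11^(11 + 1) + 3·11^3 + 3·11^2 + 2·11 + 5 = 3138428381104  −1 ⇒ G_9=3138428381103

10^(10 + 1) + 3·10^3 + 3·10^2 + 2·10 + 5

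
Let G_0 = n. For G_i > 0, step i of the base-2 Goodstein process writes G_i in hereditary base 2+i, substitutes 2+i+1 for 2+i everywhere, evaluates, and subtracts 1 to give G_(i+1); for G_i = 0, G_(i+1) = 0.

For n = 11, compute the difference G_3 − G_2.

[0] 11 ≡ 2^(2 + 1) + 2 + 1 (base 2). Lift 3: 85. −1: 84.
[1] 84 ≡ 3^(3 + 1) + 3 (base 3). Lift 4: 1028. −1: 1027.
[2] 1027 ≡ 4^(4 + 1) + 3 (base 4). Lift 5: 15628. −1: 15627.

14600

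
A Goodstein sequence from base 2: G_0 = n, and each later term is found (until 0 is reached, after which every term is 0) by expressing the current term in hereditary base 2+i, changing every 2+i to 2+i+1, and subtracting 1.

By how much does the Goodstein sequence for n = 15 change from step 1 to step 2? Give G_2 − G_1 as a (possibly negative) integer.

1172

(0) 15|_2 = 2^(2 + 1) + 2^2 + 2 + 1 ↦ 3^(3 + 1) + 3^3 + 3 + 1|_3 = 112 ⇒ 111
(1) 111|_3 = 3^(3 + 1) + 3^3 + 3 ↦ 4^(4 + 1) + 4^4 + 4|_4 = 1284 ⇒ 1283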